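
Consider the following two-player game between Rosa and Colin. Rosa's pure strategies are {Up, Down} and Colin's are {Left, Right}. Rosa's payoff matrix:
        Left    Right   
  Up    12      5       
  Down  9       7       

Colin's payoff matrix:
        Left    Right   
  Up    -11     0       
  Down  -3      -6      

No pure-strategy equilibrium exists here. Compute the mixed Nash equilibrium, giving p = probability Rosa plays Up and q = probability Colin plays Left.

Set Colin's expected payoff from Left equal to that from Right:
  Colin's payoff to Left: p·(-11) + (1−p)·(-3) = -8p - 3
  Colin's payoff to Right: p·0 + (1−p)·(-6) = 6p - 6
  -8p - 3 = 6p - 6  ⇒  -14p = -3  ⇒  p = 3/14.
Colin's mix must leave Rosa indifferent between Up and Down.
  Rosa's payoff to Up: q·12 + (1−q)·5 = 7q + 5
  Rosa's payoff to Down: q·9 + (1−q)·7 = 2q + 7
  7q + 5 = 2q + 7  ⇒  5q = 2  ⇒  q = 2/5.

p = 3/14, q = 2/5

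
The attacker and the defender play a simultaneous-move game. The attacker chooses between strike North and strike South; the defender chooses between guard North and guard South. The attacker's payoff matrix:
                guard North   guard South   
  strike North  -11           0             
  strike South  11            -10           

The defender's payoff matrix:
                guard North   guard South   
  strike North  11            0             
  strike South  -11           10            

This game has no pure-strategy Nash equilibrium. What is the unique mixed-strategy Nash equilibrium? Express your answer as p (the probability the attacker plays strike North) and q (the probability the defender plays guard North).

p = 21/32, q = 5/16

The defender's indifference between guard North and guard South determines the attacker's mixing probability p:
  the defender's expected payoff from guard North: p·11 + (1−p)·(-11) = 22p - 11
  the defender's expected payoff from guard South: p·0 + (1−p)·10 = -10p + 10
  22p - 11 = -10p + 10  ⇒  32p = 21  ⇒  p = 21/32.
In a mixed equilibrium the attacker is indifferent between strike North and strike South; this condition fixes q.
  the attacker's payoff to strike North: q·(-11) + (1−q)·0 = -11q
  the attacker's payoff to strike South: q·11 + (1−q)·(-10) = 21q - 10
  -11q = 21q - 10  ⇒  -32q = -10  ⇒  q = 5/16.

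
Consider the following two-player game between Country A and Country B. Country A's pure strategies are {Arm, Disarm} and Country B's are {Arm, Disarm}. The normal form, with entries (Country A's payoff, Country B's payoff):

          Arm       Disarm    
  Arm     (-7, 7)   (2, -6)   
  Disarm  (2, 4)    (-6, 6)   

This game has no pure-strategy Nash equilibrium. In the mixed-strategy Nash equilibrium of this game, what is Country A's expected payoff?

In a mixed equilibrium Country A is indifferent between Arm and Disarm; this condition fixes q.
  Country A's payoff from Arm: q·(-7) + (1−q)·2 = -9q + 2
  Country A's payoff from Disarm: q·2 + (1−q)·(-6) = 8q - 6
  -9q + 2 = 8q - 6  ⇒  -17q = -8  ⇒  q = 8/17.
At equilibrium Country A is indifferent across rows, so Country A's payoff equals the payoff from Arm: (8/17)·(-7) + (9/17)·2 = -38/17.

-38/17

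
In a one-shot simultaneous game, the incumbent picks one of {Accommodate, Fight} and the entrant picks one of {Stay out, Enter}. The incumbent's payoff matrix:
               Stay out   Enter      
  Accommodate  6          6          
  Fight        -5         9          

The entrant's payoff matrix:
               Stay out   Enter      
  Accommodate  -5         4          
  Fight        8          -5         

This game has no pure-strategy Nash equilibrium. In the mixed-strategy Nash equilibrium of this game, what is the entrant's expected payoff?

For the entrant to be willing to mix, the entrant must be indifferent between Stay out and Enter, which pins down the incumbent's mix.
  the entrant's payoff to Stay out: p·(-5) + (1−p)·8 = -13p + 8
  the entrant's payoff to Enter: p·4 + (1−p)·(-5) = 9p - 5
  -13p + 8 = 9p - 5  ⇒  -22p = -13  ⇒  p = 13/22.
At equilibrium the entrant is indifferent across columns, so the entrant's payoff equals the payoff from Stay out: (13/22)·(-5) + (9/22)·8 = 7/22.

7/22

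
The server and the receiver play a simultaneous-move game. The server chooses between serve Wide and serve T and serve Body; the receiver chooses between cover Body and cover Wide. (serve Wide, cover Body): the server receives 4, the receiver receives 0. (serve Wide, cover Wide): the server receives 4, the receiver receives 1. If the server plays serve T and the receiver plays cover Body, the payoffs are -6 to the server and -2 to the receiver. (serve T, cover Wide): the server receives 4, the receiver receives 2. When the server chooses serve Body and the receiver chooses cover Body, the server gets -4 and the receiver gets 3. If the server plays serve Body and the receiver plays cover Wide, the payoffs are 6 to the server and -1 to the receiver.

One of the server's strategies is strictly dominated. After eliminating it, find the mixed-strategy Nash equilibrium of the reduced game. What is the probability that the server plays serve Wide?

The server's strategy serve T is strictly dominated by serve Body: -4 > -6 and 6 > 4. Eliminate serve T.
For the receiver to be willing to mix, the receiver must be indifferent between cover Body and cover Wide, which pins down the server's mix.
  the receiver's expected payoff from cover Body: p·0 + (1−p)·3 = -3p + 3
  the receiver's expected payoff from cover Wide: p·1 + (1−p)·(-1) = 2p - 1
  -3p + 3 = 2p - 1  ⇒  -5p = -4  ⇒  p = 4/5.

p = 4/5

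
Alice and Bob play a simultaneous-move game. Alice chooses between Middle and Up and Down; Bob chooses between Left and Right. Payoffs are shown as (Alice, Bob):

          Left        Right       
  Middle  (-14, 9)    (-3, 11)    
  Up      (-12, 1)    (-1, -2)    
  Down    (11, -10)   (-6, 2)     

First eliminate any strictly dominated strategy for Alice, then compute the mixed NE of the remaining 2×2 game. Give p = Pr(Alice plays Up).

Alice's strategy Middle is strictly dominated by Up: -12 > -14 and -1 > -3. Eliminate Middle.
In a mixed equilibrium Bob is indifferent between Left and Right; this condition fixes p.
  Bob's payoff from Left: p·1 + (1−p)·(-10) = 11p - 10
  Bob's payoff from Right: p·(-2) + (1−p)·2 = -4p + 2
  11p - 10 = -4p + 2  ⇒  15p = 12  ⇒  p = 4/5.

p = 4/5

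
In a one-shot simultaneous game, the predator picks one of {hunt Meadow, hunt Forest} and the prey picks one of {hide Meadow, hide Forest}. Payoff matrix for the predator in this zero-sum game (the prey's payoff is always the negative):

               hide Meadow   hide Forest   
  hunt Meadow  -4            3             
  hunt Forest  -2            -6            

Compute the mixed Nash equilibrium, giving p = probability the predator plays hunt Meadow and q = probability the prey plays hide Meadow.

In a mixed equilibrium the prey is indifferent between hide Meadow and hide Forest; this condition fixes p.
  the prey's payoff to hide Meadow: p·4 + (1−p)·2 = 2p + 2
  the prey's payoff to hide Forest: p·(-3) + (1−p)·6 = -9p + 6
  2p + 2 = -9p + 6  ⇒  11p = 4  ⇒  p = 4/11.
Set the predator's expected payoff from hunt Meadow equal to that from hunt Forest:
  the predator's payoff to hunt Meadow: q·(-4) + (1−q)·3 = -7q + 3
  the predator's payoff to hunt Forest: q·(-2) + (1−q)·(-6) = 4q - 6
  -7q + 3 = 4q - 6  ⇒  -11q = -9  ⇒  q = 9/11.

p = 4/11, q = 9/11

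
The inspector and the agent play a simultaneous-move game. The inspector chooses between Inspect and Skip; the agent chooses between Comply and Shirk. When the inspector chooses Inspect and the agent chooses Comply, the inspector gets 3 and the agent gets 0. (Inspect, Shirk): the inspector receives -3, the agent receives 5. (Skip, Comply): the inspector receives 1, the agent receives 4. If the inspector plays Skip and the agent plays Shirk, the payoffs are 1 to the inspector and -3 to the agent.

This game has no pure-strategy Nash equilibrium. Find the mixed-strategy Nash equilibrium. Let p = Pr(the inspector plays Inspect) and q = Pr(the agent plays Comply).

p = 7/12, q = 2/3

The agent's indifference between Comply and Shirk determines the inspector's mixing probability p:
  the agent's payoff from Comply: p·0 + (1−p)·4 = -4p + 4
  the agent's payoff from Shirk: p·5 + (1−p)·(-3) = 8p - 3
  -4p + 4 = 8p - 3  ⇒  -12p = -7  ⇒  p = 7/12.
Set the inspector's expected payoff from Inspect equal to that from Skip:
  the inspector's payoff from Inspect: q·3 + (1−q)·(-3) = 6q - 3
  the inspector's payoff from Skip: q·1 + (1−q)·1 = 1
  6q - 3 = 1  ⇒  6q = 4  ⇒  q = 2/3.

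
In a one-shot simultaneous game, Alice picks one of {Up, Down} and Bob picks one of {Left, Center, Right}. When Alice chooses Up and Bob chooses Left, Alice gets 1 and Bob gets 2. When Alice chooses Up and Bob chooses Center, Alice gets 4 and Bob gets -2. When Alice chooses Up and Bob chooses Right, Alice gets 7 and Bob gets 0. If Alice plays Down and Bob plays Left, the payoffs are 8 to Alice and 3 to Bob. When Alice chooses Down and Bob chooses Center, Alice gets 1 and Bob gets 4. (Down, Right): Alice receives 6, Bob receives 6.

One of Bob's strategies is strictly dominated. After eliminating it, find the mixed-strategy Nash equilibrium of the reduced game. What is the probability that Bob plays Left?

q = 1/8

Bob's strategy Center is strictly dominated by Right: 0 > -2 and 6 > 4. Eliminate Center.
For Alice to be willing to mix, Alice must be indifferent between Up and Down, which pins down Bob's mix.
  Alice's payoff to Up: q·1 + (1−q)·7 = -6q + 7
  Alice's payoff to Down: q·8 + (1−q)·6 = 2q + 6
  -6q + 7 = 2q + 6  ⇒  -8q = -1  ⇒  q = 1/8.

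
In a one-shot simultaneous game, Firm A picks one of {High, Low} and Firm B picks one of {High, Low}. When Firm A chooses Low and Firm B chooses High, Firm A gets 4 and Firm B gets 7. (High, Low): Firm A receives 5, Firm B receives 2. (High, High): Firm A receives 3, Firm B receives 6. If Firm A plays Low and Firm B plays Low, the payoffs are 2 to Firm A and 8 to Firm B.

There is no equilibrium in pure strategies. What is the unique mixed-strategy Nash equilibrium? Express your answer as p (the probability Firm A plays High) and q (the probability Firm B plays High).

Set Firm B's expected payoff from High equal to that from Low:
  Firm B's expected payoff from High: p·6 + (1−p)·7 = -p + 7
  Firm B's expected payoff from Low: p·2 + (1−p)·8 = -6p + 8
  -p + 7 = -6p + 8  ⇒  5p = 1  ⇒  p = 1/5.
In a mixed equilibrium Firm A is indifferent between High and Low; this condition fixes q.
  Firm A's expected payoff from High: q·3 + (1−q)·5 = -2q + 5
  Firm A's expected payoff from Low: q·4 + (1−q)·2 = 2q + 2
  -2q + 5 = 2q + 2  ⇒  -4q = -3  ⇒  q = 3/4.

p = 1/5, q = 3/4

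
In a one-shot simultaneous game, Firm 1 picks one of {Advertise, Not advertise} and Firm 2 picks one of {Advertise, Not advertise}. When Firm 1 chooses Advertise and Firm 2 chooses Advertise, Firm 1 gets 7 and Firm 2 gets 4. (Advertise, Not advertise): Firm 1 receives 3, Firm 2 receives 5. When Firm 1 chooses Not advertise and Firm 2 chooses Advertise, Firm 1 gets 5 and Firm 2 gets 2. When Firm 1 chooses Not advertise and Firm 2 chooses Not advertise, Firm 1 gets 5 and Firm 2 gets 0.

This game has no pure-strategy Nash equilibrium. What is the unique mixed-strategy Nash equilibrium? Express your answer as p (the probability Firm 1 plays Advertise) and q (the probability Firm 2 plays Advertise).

p = 2/3, q = 1/2

Set Firm 2's expected payoff from Advertise equal to that from Not advertise:
  Firm 2's payoff to Advertise: p·4 + (1−p)·2 = 2p + 2
  Firm 2's payoff to Not advertise: p·5 + (1−p)·0 = 5p
  2p + 2 = 5p  ⇒  -3p = -2  ⇒  p = 2/3.
Firm 2's mix must leave Firm 1 indifferent between Advertise and Not advertise.
  Firm 1's payoff from Advertise: q·7 + (1−q)·3 = 4q + 3
  Firm 1's payoff from Not advertise: q·5 + (1−q)·5 = 5
  4q + 3 = 5  ⇒  4q = 2  ⇒  q = 1/2.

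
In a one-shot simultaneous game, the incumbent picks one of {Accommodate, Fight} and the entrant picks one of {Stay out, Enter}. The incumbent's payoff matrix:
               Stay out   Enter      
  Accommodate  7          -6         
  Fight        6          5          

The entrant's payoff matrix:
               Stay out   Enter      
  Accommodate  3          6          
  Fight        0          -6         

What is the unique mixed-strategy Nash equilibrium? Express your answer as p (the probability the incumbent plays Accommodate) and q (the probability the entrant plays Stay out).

In a mixed equilibrium the entrant is indifferent between Stay out and Enter; this condition fixes p.
  the entrant's payoff to Stay out: p·3 + (1−p)·0 = 3p
  the entrant's payoff to Enter: p·6 + (1−p)·(-6) = 12p - 6
  3p = 12p - 6  ⇒  -9p = -6  ⇒  p = 2/3.
The entrant's mix must leave the incumbent indifferent between Accommodate and Fight.
  the incumbent's expected payoff from Accommodate: q·7 + (1−q)·(-6) = 13q - 6
  the incumbent's expected payoff from Fight: q·6 + (1−q)·5 = q + 5
  13q - 6 = q + 5  ⇒  12q = 11  ⇒  q = 11/12.

p = 2/3, q = 11/12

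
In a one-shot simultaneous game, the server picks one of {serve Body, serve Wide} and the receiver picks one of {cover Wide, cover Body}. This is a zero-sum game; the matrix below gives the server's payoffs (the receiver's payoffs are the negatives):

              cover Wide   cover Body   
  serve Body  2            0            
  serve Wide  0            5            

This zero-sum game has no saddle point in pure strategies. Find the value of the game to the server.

In a mixed equilibrium the server is indifferent between serve Body and serve Wide; this condition fixes q.
  the server's payoff from serve Body: q·2 + (1−q)·0 = 2q
  the server's payoff from serve Wide: q·0 + (1−q)·5 = -5q + 5
  2q = -5q + 5  ⇒  7q = 5  ⇒  q = 5/7.
The value is the server's expected payoff against this mix (using serve Body): (5/7)·2 + (2/7)·0 = 10/7.

v = 10/7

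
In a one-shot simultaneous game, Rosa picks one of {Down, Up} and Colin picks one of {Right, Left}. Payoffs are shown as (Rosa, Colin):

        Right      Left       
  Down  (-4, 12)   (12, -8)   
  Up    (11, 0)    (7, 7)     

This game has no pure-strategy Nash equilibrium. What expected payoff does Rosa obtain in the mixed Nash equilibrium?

8

For Rosa to be willing to mix, Rosa must be indifferent between Down and Up, which pins down Colin's mix.
  Rosa's expected payoff from Down: q·(-4) + (1−q)·12 = -16q + 12
  Rosa's expected payoff from Up: q·11 + (1−q)·7 = 4q + 7
  -16q + 12 = 4q + 7  ⇒  -20q = -5  ⇒  q = 1/4.
At equilibrium Rosa is indifferent across rows, so Rosa's payoff equals the payoff from Down: (1/4)·(-4) + (3/4)·12 = 8.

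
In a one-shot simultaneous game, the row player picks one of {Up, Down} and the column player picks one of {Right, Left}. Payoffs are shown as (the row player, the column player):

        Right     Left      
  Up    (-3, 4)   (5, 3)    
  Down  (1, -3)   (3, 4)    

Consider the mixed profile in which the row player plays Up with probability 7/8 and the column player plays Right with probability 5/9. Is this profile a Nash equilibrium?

Given the column player's mix q = 5/9, the row player's payoff from Up is 5/9 but from Down is 17/9. The row player strictly prefers Down, so the row player would not mix.
So the proposed profile is not a Nash equilibrium.

No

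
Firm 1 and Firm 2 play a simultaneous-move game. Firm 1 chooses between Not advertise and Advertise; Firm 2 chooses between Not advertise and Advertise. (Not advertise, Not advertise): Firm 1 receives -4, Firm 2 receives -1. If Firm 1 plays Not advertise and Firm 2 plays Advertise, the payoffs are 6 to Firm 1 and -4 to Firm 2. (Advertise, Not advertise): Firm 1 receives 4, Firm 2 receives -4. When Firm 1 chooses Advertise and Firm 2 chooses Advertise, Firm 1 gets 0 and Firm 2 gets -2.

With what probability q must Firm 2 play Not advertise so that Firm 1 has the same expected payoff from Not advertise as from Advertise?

Set Firm 1's expected payoff from Not advertise equal to that from Advertise:
  Firm 1's payoff from Not advertise: q·(-4) + (1−q)·6 = -10q + 6
  Firm 1's payoff from Advertise: q·4 + (1−q)·0 = 4q
  -10q + 6 = 4q  ⇒  -14q = -6  ⇒  q = 3/7.

q = 3/7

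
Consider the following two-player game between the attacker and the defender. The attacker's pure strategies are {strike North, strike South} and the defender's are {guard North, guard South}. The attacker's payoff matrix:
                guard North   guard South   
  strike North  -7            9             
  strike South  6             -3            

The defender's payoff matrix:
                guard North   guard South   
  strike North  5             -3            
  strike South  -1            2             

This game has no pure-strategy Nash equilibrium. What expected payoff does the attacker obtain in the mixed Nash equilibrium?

The attacker's indifference between strike North and strike South determines the defender's mixing probability q:
  the attacker's payoff to strike North: q·(-7) + (1−q)·9 = -16q + 9
  the attacker's payoff to strike South: q·6 + (1−q)·(-3) = 9q - 3
  -16q + 9 = 9q - 3  ⇒  -25q = -12  ⇒  q = 12/25.
At equilibrium the attacker is indifferent across rows, so the attacker's payoff equals the payoff from strike North: (12/25)·(-7) + (13/25)·9 = 33/25.

33/25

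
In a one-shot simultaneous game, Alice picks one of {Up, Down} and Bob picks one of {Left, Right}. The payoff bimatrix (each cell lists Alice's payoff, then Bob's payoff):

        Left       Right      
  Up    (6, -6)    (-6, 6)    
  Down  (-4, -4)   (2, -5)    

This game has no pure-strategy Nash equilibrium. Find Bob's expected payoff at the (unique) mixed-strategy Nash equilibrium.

-54/13

Set Bob's expected payoff from Left equal to that from Right:
  Bob's payoff to Left: p·(-6) + (1−p)·(-4) = -2p - 4
  Bob's payoff to Right: p·6 + (1−p)·(-5) = 11p - 5
  -2p - 4 = 11p - 5  ⇒  -13p = -1  ⇒  p = 1/13.
At equilibrium Bob is indifferent across columns, so Bob's payoff equals the payoff from Left: (1/13)·(-6) + (12/13)·(-4) = -54/13.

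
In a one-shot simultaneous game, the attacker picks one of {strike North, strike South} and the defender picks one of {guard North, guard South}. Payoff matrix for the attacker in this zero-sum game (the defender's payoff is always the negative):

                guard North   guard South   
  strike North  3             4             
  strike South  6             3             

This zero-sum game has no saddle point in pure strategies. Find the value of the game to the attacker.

Set the attacker's expected payoff from strike North equal to that from strike South:
  the attacker's payoff to strike North: q·3 + (1−q)·4 = -q + 4
  the attacker's payoff to strike South: q·6 + (1−q)·3 = 3q + 3
  -q + 4 = 3q + 3  ⇒  -4q = -1  ⇒  q = 1/4.
The value is the attacker's expected payoff against this mix (using strike North): (1/4)·3 + (3/4)·4 = 15/4.

v = 15/4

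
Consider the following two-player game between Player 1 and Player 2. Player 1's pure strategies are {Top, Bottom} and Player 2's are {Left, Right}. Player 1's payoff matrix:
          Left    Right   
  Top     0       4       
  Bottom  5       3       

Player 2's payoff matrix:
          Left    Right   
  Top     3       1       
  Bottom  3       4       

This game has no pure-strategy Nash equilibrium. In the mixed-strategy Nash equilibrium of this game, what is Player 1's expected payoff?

In a mixed equilibrium Player 1 is indifferent between Top and Bottom; this condition fixes q.
  Player 1's expected payoff from Top: q·0 + (1−q)·4 = -4q + 4
  Player 1's expected payoff from Bottom: q·5 + (1−q)·3 = 2q + 3
  -4q + 4 = 2q + 3  ⇒  -6q = -1  ⇒  q = 1/6.
At equilibrium Player 1 is indifferent across rows, so Player 1's payoff equals the payoff from Top: (1/6)·0 + (5/6)·4 = 10/3.

10/3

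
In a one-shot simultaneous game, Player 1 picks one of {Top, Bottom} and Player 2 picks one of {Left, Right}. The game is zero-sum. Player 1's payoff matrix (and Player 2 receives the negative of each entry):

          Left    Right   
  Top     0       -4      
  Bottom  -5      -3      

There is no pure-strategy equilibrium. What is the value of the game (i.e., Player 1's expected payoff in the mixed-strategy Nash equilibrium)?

v = -10/3

Player 2's mix must leave Player 1 indifferent between Top and Bottom.
  Player 1's payoff from Top: q·0 + (1−q)·(-4) = 4q - 4
  Player 1's payoff from Bottom: q·(-5) + (1−q)·(-3) = -2q - 3
  4q - 4 = -2q - 3  ⇒  6q = 1  ⇒  q = 1/6.
The value is Player 1's expected payoff against this mix (using Top): (1/6)·0 + (5/6)·(-4) = -10/3.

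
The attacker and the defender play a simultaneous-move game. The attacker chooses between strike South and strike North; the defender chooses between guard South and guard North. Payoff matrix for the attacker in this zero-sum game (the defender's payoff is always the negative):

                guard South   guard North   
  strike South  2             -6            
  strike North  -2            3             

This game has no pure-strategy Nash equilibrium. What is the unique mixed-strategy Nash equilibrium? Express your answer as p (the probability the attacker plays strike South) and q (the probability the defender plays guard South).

Set the defender's expected payoff from guard South equal to that from guard North:
  the defender's payoff from guard South: p·(-2) + (1−p)·2 = -4p + 2
  the defender's payoff from guard North: p·6 + (1−p)·(-3) = 9p - 3
  -4p + 2 = 9p - 3  ⇒  -13p = -5  ⇒  p = 5/13.
For the attacker to be willing to mix, the attacker must be indifferent between strike South and strike North, which pins down the defender's mix.
  the attacker's payoff from strike South: q·2 + (1−q)·(-6) = 8q - 6
  the attacker's payoff from strike North: q·(-2) + (1−q)·3 = -5q + 3
  8q - 6 = -5q + 3  ⇒  13q = 9  ⇒  q = 9/13.

p = 5/13, q = 9/13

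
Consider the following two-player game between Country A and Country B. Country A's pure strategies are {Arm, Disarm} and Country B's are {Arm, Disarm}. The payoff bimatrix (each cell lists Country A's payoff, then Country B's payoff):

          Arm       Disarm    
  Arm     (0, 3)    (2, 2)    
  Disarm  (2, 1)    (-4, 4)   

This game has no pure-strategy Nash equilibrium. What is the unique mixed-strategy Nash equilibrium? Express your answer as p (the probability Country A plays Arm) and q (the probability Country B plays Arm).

For Country B to be willing to mix, Country B must be indifferent between Arm and Disarm, which pins down Country A's mix.
  Country B's payoff to Arm: p·3 + (1−p)·1 = 2p + 1
  Country B's payoff to Disarm: p·2 + (1−p)·4 = -2p + 4
  2p + 1 = -2p + 4  ⇒  4p = 3  ⇒  p = 3/4.
For Country A to be willing to mix, Country A must be indifferent between Arm and Disarm, which pins down Country B's mix.
  Country A's payoff to Arm: q·0 + (1−q)·2 = -2q + 2
  Country A's payoff to Disarm: q·2 + (1−q)·(-4) = 6q - 4
  -2q + 2 = 6q - 4  ⇒  -8q = -6  ⇒  q = 3/4.

p = 3/4, q = 3/4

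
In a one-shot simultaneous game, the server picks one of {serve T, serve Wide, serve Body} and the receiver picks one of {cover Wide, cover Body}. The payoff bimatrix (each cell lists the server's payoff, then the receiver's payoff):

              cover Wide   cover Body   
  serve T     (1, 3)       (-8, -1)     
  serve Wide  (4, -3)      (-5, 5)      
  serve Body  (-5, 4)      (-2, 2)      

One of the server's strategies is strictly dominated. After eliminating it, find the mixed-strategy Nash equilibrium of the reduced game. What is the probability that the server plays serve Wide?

The server's strategy serve T is strictly dominated by serve Wide: 4 > 1 and -5 > -8. Eliminate serve T.
In a mixed equilibrium the receiver is indifferent between cover Wide and cover Body; this condition fixes p.
  the receiver's payoff from cover Wide: p·(-3) + (1−p)·4 = -7p + 4
  the receiver's payoff from cover Body: p·5 + (1−p)·2 = 3p + 2
  -7p + 4 = 3p + 2  ⇒  -10p = -2  ⇒  p = 1/5.

p = 1/5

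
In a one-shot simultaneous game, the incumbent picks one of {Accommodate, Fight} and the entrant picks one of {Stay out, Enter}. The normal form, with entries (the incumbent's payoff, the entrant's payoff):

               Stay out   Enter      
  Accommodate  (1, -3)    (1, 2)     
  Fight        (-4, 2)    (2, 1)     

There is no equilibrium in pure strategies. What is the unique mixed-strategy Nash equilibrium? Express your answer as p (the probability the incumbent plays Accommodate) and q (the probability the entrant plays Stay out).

Set the entrant's expected payoff from Stay out equal to that from Enter:
  the entrant's expected payoff from Stay out: p·(-3) + (1−p)·2 = -5p + 2
  the entrant's expected payoff from Enter: p·2 + (1−p)·1 = p + 1
  -5p + 2 = p + 1  ⇒  -6p = -1  ⇒  p = 1/6.
In a mixed equilibrium the incumbent is indifferent between Accommodate and Fight; this condition fixes q.
  the incumbent's payoff to Accommodate: q·1 + (1−q)·1 = 1
  the incumbent's payoff to Fight: q·(-4) + (1−q)·2 = -6q + 2
  1 = -6q + 2  ⇒  6q = 1  ⇒  q = 1/6.

p = 1/6, q = 1/6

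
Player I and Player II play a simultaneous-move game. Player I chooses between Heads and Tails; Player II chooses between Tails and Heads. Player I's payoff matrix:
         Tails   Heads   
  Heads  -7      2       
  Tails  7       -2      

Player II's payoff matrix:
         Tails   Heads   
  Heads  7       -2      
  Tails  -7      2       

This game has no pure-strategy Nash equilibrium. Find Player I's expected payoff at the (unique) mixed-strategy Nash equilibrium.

0

For Player I to be willing to mix, Player I must be indifferent between Heads and Tails, which pins down Player II's mix.
  Player I's expected payoff from Heads: q·(-7) + (1−q)·2 = -9q + 2
  Player I's expected payoff from Tails: q·7 + (1−q)·(-2) = 9q - 2
  -9q + 2 = 9q - 2  ⇒  -18q = -4  ⇒  q = 2/9.
At equilibrium Player I is indifferent across rows, so Player I's payoff equals the payoff from Heads: (2/9)·(-7) + (7/9)·2 = 0.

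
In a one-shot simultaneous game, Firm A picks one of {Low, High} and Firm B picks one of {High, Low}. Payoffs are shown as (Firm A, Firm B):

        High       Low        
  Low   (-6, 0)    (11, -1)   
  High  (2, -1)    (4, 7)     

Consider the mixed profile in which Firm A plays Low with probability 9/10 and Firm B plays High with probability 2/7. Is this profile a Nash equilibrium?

No

Given Firm A's mix p = 9/10, Firm B's payoff from High is -1/10 but from Low is -1/5. Firm B strictly prefers High, so Firm B would not mix.
So the proposed profile is not a Nash equilibrium.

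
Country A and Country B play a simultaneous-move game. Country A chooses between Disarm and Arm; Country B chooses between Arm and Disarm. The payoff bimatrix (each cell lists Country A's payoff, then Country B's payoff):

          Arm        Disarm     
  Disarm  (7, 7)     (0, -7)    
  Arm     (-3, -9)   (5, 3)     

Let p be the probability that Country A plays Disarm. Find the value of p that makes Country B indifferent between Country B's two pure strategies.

Country A's mix must leave Country B indifferent between Arm and Disarm.
  Country B's expected payoff from Arm: p·7 + (1−p)·(-9) = 16p - 9
  Country B's expected payoff from Disarm: p·(-7) + (1−p)·3 = -10p + 3
  16p - 9 = -10p + 3  ⇒  26p = 12  ⇒  p = 6/13.

p = 6/13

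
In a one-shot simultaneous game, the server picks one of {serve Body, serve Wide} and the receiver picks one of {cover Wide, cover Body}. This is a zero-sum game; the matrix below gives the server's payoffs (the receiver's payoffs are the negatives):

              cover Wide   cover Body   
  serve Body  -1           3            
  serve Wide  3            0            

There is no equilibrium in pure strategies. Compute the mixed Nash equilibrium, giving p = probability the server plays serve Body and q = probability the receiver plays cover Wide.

p = 3/7, q = 3/7

In a mixed equilibrium the receiver is indifferent between cover Wide and cover Body; this condition fixes p.
  the receiver's expected payoff from cover Wide: p·1 + (1−p)·(-3) = 4p - 3
  the receiver's expected payoff from cover Body: p·(-3) + (1−p)·0 = -3p
  4p - 3 = -3p  ⇒  7p = 3  ⇒  p = 3/7.
Set the server's expected payoff from serve Body equal to that from serve Wide:
  the server's expected payoff from serve Body: q·(-1) + (1−q)·3 = -4q + 3
  the server's expected payoff from serve Wide: q·3 + (1−q)·0 = 3q
  -4q + 3 = 3q  ⇒  -7q = -3  ⇒  q = 3/7.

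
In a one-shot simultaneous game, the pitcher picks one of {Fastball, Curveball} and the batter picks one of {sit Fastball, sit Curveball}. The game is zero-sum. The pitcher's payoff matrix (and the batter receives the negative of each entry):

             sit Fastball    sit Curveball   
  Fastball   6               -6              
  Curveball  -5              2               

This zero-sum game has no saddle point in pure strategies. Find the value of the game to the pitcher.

For the pitcher to be willing to mix, the pitcher must be indifferent between Fastball and Curveball, which pins down the batter's mix.
  the pitcher's payoff to Fastball: q·6 + (1−q)·(-6) = 12q - 6
  the pitcher's payoff to Curveball: q·(-5) + (1−q)·2 = -7q + 2
  12q - 6 = -7q + 2  ⇒  19q = 8  ⇒  q = 8/19.
The value is the pitcher's expected payoff against this mix (using Fastball): (8/19)·6 + (11/19)·(-6) = -18/19.

v = -18/19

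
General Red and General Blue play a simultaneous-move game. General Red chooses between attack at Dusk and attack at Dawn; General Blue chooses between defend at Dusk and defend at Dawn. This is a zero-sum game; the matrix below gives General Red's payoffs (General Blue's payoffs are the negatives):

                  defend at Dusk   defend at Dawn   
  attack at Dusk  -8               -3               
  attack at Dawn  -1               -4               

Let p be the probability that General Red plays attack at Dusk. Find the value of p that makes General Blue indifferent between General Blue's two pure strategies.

p = 3/8

For General Blue to be willing to mix, General Blue must be indifferent between defend at Dusk and defend at Dawn, which pins down General Red's mix.
  General Blue's payoff from defend at Dusk: p·8 + (1−p)·1 = 7p + 1
  General Blue's payoff from defend at Dawn: p·3 + (1−p)·4 = -p + 4
  7p + 1 = -p + 4  ⇒  8p = 3  ⇒  p = 3/8.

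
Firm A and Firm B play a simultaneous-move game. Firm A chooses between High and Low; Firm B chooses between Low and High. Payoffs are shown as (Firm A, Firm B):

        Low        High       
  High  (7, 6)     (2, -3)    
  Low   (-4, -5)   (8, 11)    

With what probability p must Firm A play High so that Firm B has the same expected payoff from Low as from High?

p = 16/25

Set Firm B's expected payoff from Low equal to that from High:
  Firm B's expected payoff from Low: p·6 + (1−p)·(-5) = 11p - 5
  Firm B's expected payoff from High: p·(-3) + (1−p)·11 = -14p + 11
  11p - 5 = -14p + 11  ⇒  25p = 16  ⇒  p = 16/25.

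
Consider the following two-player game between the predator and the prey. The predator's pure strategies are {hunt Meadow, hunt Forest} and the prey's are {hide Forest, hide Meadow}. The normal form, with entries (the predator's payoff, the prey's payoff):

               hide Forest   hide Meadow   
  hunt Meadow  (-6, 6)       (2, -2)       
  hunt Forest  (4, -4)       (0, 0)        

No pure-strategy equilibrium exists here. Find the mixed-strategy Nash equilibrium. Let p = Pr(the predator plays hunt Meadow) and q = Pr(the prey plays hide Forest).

p = 1/3, q = 1/6

The predator's mix must leave the prey indifferent between hide Forest and hide Meadow.
  the prey's expected payoff from hide Forest: p·6 + (1−p)·(-4) = 10p - 4
  the prey's expected payoff from hide Meadow: p·(-2) + (1−p)·0 = -2p
  10p - 4 = -2p  ⇒  12p = 4  ⇒  p = 1/3.
The predator's indifference between hunt Meadow and hunt Forest determines the prey's mixing probability q:
  the predator's payoff to hunt Meadow: q·(-6) + (1−q)·2 = -8q + 2
  the predator's payoff to hunt Forest: q·4 + (1−q)·0 = 4q
  -8q + 2 = 4q  ⇒  -12q = -2  ⇒  q = 1/6.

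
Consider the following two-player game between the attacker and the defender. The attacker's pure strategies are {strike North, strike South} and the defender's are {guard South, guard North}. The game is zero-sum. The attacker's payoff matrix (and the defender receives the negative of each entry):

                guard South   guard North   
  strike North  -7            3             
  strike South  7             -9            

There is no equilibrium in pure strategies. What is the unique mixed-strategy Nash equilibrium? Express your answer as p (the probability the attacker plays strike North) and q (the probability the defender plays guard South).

p = 8/13, q = 6/13

Set the defender's expected payoff from guard South equal to that from guard North:
  the defender's payoff from guard South: p·7 + (1−p)·(-7) = 14p - 7
  the defender's payoff from guard North: p·(-3) + (1−p)·9 = -12p + 9
  14p - 7 = -12p + 9  ⇒  26p = 16  ⇒  p = 8/13.
The attacker's indifference between strike North and strike South determines the defender's mixing probability q:
  the attacker's expected payoff from strike North: q·(-7) + (1−q)·3 = -10q + 3
  the attacker's expected payoff from strike South: q·7 + (1−q)·(-9) = 16q - 9
  -10q + 3 = 16q - 9  ⇒  -26q = -12  ⇒  q = 6/13.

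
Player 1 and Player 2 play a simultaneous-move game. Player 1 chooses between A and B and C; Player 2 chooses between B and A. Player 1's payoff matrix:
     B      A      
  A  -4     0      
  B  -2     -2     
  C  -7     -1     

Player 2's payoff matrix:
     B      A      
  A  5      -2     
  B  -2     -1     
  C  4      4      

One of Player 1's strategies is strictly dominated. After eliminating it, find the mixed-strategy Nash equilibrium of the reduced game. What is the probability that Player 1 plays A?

p = 1/8

Player 1's strategy C is strictly dominated by A: -4 > -7 and 0 > -1. Eliminate C.
Player 1's mix must leave Player 2 indifferent between B and A.
  Player 2's payoff to B: p·5 + (1−p)·(-2) = 7p - 2
  Player 2's payoff to A: p·(-2) + (1−p)·(-1) = -p - 1
  7p - 2 = -p - 1  ⇒  8p = 1  ⇒  p = 1/8.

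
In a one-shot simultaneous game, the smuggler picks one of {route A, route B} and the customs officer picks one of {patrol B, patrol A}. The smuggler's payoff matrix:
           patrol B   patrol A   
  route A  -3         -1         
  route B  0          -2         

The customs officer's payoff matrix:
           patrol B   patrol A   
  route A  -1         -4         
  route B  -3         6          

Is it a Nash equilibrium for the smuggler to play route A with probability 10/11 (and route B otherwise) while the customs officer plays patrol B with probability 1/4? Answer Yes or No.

Given the smuggler's mix p = 10/11, the customs officer's payoff from patrol B is -13/11 but from patrol A is -34/11. The customs officer strictly prefers patrol B, so the customs officer would not mix.
So the proposed profile is not a Nash equilibrium.

No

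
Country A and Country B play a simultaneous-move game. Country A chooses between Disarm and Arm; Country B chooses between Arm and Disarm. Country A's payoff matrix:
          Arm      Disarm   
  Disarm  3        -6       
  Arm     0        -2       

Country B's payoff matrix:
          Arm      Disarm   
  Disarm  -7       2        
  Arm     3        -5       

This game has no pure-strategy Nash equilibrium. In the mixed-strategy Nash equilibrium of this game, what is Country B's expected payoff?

Country B's indifference between Arm and Disarm determines Country A's mixing probability p:
  Country B's payoff to Arm: p·(-7) + (1−p)·3 = -10p + 3
  Country B's payoff to Disarm: p·2 + (1−p)·(-5) = 7p - 5
  -10p + 3 = 7p - 5  ⇒  -17p = -8  ⇒  p = 8/17.
At equilibrium Country B is indifferent across columns, so Country B's payoff equals the payoff from Arm: (8/17)·(-7) + (9/17)·3 = -29/17.

-29/17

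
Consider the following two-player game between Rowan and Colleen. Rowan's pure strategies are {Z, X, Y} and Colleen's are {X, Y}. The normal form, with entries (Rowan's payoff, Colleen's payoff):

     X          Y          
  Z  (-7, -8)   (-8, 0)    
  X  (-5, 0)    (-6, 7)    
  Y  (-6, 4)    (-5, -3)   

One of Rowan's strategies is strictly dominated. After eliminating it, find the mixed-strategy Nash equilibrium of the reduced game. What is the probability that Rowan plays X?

p = 1/2

Rowan's strategy Z is strictly dominated by X: -5 > -7 and -6 > -8. Eliminate Z.
For Colleen to be willing to mix, Colleen must be indifferent between X and Y, which pins down Rowan's mix.
  Colleen's expected payoff from X: p·0 + (1−p)·4 = -4p + 4
  Colleen's expected payoff from Y: p·7 + (1−p)·(-3) = 10p - 3
  -4p + 4 = 10p - 3  ⇒  -14p = -7  ⇒  p = 1/2.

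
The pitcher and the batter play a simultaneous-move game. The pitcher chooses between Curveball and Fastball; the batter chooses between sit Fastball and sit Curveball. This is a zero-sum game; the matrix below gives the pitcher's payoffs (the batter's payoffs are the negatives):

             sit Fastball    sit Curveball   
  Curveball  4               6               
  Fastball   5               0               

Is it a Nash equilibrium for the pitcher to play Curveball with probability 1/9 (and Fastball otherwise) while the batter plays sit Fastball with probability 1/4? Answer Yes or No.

No

Given the pitcher's mix p = 1/9, the batter's payoff from sit Fastball is -44/9 but from sit Curveball is -2/3. The batter strictly prefers sit Curveball, so the batter would not mix.
So the proposed profile is not a Nash equilibrium.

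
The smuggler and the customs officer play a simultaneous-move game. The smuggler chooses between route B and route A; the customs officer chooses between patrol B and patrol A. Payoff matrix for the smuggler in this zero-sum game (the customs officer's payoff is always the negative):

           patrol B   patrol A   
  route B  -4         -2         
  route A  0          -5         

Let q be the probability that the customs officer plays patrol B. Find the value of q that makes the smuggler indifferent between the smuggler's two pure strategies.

q = 3/7

Set the smuggler's expected payoff from route B equal to that from route A:
  the smuggler's payoff from route B: q·(-4) + (1−q)·(-2) = -2q - 2
  the smuggler's payoff from route A: q·0 + (1−q)·(-5) = 5q - 5
  -2q - 2 = 5q - 5  ⇒  -7q = -3  ⇒  q = 3/7.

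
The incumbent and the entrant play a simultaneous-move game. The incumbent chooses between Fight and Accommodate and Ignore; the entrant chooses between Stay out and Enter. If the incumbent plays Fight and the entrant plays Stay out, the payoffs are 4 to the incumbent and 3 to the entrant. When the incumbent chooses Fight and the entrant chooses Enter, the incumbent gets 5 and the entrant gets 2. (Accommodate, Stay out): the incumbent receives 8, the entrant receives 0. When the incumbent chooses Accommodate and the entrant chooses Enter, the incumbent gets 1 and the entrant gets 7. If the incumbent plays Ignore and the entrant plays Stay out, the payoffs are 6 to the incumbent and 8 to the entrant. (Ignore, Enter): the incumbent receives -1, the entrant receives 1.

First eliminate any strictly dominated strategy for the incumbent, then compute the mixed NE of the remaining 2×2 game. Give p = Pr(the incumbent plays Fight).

p = 7/8

The incumbent's strategy Ignore is strictly dominated by Accommodate: 8 > 6 and 1 > -1. Eliminate Ignore.
Set the entrant's expected payoff from Stay out equal to that from Enter:
  the entrant's expected payoff from Stay out: p·3 + (1−p)·0 = 3p
  the entrant's expected payoff from Enter: p·2 + (1−p)·7 = -5p + 7
  3p = -5p + 7  ⇒  8p = 7  ⇒  p = 7/8.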